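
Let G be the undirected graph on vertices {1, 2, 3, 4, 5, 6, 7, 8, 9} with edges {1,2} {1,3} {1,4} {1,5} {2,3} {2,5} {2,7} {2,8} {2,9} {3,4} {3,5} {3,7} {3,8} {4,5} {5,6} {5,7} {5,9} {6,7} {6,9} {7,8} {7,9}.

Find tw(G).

3

A width-3 tree decomposition is:
Bags: B1 = {2, 3, 5, 7}  B2 = {2, 5, 7, 9}  B3 = {1, 2, 3, 5}  B4 = {5, 6, 7, 9}  B5 = {1, 3, 4, 5}  B6 = {2, 3, 7, 8}
Tree: B1–B2, B1–B3, B2–B4, B3–B5, B1–B6
Every bag has size at most 4, so the width is 4 − 1 = 3 and tw(G) ≤ 3. Conversely, {2, 3, 7, 8} is a clique of size 4, and the vertices of any clique must share a bag in every tree decomposition; so some bag has ≥ 4 vertices and tw(G) ≥ 3. Combining the bounds, tw(G) = 3.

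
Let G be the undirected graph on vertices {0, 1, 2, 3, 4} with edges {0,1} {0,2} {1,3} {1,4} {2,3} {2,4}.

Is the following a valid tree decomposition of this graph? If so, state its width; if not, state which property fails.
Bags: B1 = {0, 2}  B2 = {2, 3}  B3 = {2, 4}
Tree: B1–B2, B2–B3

No — vertex 1 appears in no bag.

A tree decomposition must satisfy three properties: every vertex lies in some bag; for every edge, both endpoints lie together in some bag; and for every vertex, the bags containing it form a connected subtree. Here vertex 1 appears in no bag, so the decomposition is invalid.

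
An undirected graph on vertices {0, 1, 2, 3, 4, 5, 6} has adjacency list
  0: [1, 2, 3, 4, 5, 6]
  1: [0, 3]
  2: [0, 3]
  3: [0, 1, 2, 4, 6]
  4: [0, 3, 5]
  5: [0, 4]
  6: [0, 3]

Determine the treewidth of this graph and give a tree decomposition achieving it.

The largest bag has 3 vertices, giving width 2; this decomposition certifies tw(G) ≤ 2. On the other hand G contains the 3-clique {0, 1, 3}. A clique must lie in a single bag of any decomposition, so no decomposition can have width below 2. The upper and lower bounds meet at 2, so that is the treewidth.

Treewidth 2.
Bags: B1 = {0, 1, 3}  B2 = {0, 3, 4}  B3 = {0, 4, 5}  B4 = {0, 2, 3}  B5 = {0, 3, 6}
Tree: B1–B2, B2–B3, B2–B4, B4–B5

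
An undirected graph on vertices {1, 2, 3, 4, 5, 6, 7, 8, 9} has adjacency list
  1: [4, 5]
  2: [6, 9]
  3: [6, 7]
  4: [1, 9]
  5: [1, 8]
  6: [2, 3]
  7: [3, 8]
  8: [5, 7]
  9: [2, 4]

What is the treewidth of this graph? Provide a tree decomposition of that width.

The largest bag has 3 vertices, giving width 2; this decomposition certifies tw(G) ≤ 2. Since 4–1–5–8–7–3–6–2–9–4 is a cycle in G, G is not acyclic. Forests are exactly the graphs of treewidth ≤ 1, so tw(G) ≥ 2. Hence tw(G) = 2 exactly.

Treewidth 2.
One optimal decomposition is:
Bags: B1 = {1, 4, 5}  B2 = {4, 5, 8}  B3 = {4, 7, 8}  B4 = {3, 4, 7}  B5 = {3, 4, 6}  B6 = {2, 4, 6}  B7 = {2, 4, 9}
Tree: B1–B2, B2–B3, B3–B4, B4–B5, B5–B6, B6–B7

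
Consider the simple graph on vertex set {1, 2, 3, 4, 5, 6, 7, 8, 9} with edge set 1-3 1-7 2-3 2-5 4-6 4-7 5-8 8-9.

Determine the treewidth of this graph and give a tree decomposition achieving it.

Treewidth 1.
Bags: B1 = {8, 9}  B2 = {5, 8}  B3 = {2, 5}  B4 = {2, 3}  B5 = {1, 3}  B6 = {1, 7}  B7 = {4, 7}  B8 = {4, 6}
Tree: B1–B2, B2–B3, B3–B4, B4–B5, B5–B6, B6–B7, B7–B8

Each bag holds 2 vertices, so the decomposition has width 1, which upper-bounds the treewidth. Any graph with an edge has treewidth ≥ 1, and G has the edge 9–8. Combining the bounds, tw(G) = 1.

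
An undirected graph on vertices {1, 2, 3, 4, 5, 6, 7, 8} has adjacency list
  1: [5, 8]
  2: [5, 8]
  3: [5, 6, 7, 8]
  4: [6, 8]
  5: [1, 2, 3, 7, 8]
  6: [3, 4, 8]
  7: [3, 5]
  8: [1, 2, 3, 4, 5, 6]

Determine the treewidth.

2

A width-2 tree decomposition is:
Bags: B1 = {2, 5, 8}  B2 = {1, 5, 8}  B3 = {3, 5, 8}  B4 = {3, 5, 7}  B5 = {3, 6, 8}  B6 = {4, 6, 8}
Tree: B1–B2, B1–B3, B3–B4, B3–B5, B5–B6
The largest bag has 3 vertices, giving width 2; this decomposition certifies tw(G) ≤ 2. For the lower bound, the 3 vertices {4, 6, 8} are pairwise adjacent, and any tree decomposition puts a clique entirely inside one bag — forcing width ≥ 2. Combining the bounds, tw(G) = 2.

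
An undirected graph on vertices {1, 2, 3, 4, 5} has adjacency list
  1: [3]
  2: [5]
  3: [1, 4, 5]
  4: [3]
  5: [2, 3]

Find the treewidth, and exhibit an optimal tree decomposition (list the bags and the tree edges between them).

Treewidth 1.
One such decomposition:
Bags: B1 = {3, 5}  B2 = {1, 3}  B3 = {2, 5}  B4 = {3, 4}
Tree: B1–B2, B1–B3, B1–B4

The largest bag has 2 vertices, giving width 1; this decomposition certifies tw(G) ≤ 1. Any graph with an edge has treewidth ≥ 1, and G has the edge 3–5. The upper and lower bounds meet at 1, so that is the treewidth.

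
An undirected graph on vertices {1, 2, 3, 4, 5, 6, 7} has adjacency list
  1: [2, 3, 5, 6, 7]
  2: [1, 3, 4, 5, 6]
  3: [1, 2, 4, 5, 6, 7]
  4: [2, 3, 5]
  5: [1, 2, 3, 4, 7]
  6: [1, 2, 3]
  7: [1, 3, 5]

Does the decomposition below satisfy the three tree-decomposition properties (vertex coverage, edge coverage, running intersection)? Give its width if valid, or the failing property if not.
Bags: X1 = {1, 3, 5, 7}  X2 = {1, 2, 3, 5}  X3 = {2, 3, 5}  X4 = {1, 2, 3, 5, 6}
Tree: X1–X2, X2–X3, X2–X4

No — vertex 4 appears in no bag.

A tree decomposition must satisfy three properties: every vertex lies in some bag; for every edge, both endpoints lie together in some bag; and for every vertex, the bags containing it form a connected subtree. Here vertex 4 appears in no bag, so the decomposition is invalid.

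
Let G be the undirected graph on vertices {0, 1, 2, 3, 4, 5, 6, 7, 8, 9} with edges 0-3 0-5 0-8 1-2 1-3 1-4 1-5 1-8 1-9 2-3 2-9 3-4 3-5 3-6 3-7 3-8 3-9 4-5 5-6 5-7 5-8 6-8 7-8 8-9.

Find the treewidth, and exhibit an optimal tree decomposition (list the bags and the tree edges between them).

Treewidth 3.
One such decomposition:
Bags: B1 = {1, 3, 5, 8}  B2 = {1, 3, 8, 9}  B3 = {1, 3, 4, 5}  B4 = {1, 2, 3, 9}  B5 = {0, 3, 5, 8}  B6 = {3, 5, 6, 8}  B7 = {3, 5, 7, 8}
Tree: B1–B2, B1–B3, B2–B4, B1–B5, B5–B6, B6–B7

Each bag holds 4 vertices, so the decomposition has width 3, which upper-bounds the treewidth. On the other hand G contains the 4-clique {1, 3, 8, 9}. A clique must lie in a single bag of any decomposition, so no decomposition can have width below 3. Therefore the treewidth is 3.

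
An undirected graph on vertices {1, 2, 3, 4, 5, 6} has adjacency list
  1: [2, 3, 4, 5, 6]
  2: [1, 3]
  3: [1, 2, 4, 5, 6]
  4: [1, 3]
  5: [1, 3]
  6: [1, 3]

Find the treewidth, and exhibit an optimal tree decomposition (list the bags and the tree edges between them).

Treewidth 2.
One optimal decomposition is:
Bags: B1 = {1, 3, 6}  B2 = {1, 3, 5}  B3 = {1, 3, 4}  B4 = {1, 2, 3}
Tree: B1–B2, B1–B3, B1–B4

The largest bag has 3 vertices, giving width 2; this decomposition certifies tw(G) ≤ 2. On the other hand G contains the 3-clique {1, 2, 3}. A clique must lie in a single bag of any decomposition, so no decomposition can have width below 2. Therefore the treewidth is 2.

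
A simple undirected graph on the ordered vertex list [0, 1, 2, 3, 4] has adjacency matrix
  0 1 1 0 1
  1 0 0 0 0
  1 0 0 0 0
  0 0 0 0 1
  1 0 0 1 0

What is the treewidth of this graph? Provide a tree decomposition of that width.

Treewidth 1.
Bags: B1 = {0, 4}  B2 = {0, 1}  B3 = {0, 2}  B4 = {3, 4}
Tree: B1–B2, B2–B3, B1–B4

Every bag has size at most 2, so the width is 2 − 1 = 1 and tw(G) ≤ 1. Since G has at least one edge (e.g. 4–0), it is not an edgeless graph, so tw(G) ≥ 1. Therefore the treewidth is 1.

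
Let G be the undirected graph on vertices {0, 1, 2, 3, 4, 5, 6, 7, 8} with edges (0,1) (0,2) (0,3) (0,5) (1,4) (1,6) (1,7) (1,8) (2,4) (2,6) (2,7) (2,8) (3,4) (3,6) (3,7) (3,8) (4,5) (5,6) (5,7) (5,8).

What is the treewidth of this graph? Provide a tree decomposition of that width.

Each bag holds 5 vertices, so the decomposition has width 4, which upper-bounds the treewidth. For the lower bound: the 5 vertex sets {3,7}, {4,5}, {1,6}, {2}, {0} are disjoint, each induces a connected subgraph, and every pair is joined by at least one edge of G. Contracting each set to a single vertex therefore yields K_{5} as a minor, and since treewidth is minor-monotone, tw(G) ≥ tw(K_{5}) = 4. Combining the bounds, tw(G) = 4.

Treewidth 4.
Bags: B1 = {1, 2, 3, 5, 7}  B2 = {1, 2, 3, 4, 5}  B3 = {1, 2, 3, 5, 6}  B4 = {0, 1, 2, 3, 5}  B5 = {1, 2, 3, 5, 8}
Tree: B1–B2, B2–B3, B3–B4, B4–B5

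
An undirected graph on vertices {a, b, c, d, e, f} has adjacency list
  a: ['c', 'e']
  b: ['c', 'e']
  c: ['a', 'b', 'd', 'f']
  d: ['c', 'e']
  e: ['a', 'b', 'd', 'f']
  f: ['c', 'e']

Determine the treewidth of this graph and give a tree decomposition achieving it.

Treewidth 2.
Bags: B1 = {c, d, e}  B2 = {b, c, e}  B3 = {c, e, f}  B4 = {a, c, e}
Tree: B1–B2, B2–B3, B3–B4

Every bag has size at most 3, so the width is 3 − 1 = 2 and tw(G) ≤ 2. The edges d–e–b–c–d form a cycle, so G is not a tree and its treewidth is at least 2. Hence tw(G) = 2 exactly.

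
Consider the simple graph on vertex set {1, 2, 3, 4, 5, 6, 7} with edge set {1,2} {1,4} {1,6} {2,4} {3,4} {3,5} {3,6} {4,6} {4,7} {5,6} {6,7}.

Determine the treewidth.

A width-2 tree decomposition is:
Bags: B1 = {1, 2, 4}  B2 = {1, 4, 6}  B3 = {3, 4, 6}  B4 = {4, 6, 7}  B5 = {3, 5, 6}
Tree: B1–B2, B2–B3, B2–B4, B3–B5
Each bag holds 3 vertices, so the decomposition has width 2, which upper-bounds the treewidth. For the lower bound, the 3 vertices {1, 2, 4} are pairwise adjacent, and any tree decomposition puts a clique entirely inside one bag — forcing width ≥ 2. Hence tw(G) = 2 exactly.

2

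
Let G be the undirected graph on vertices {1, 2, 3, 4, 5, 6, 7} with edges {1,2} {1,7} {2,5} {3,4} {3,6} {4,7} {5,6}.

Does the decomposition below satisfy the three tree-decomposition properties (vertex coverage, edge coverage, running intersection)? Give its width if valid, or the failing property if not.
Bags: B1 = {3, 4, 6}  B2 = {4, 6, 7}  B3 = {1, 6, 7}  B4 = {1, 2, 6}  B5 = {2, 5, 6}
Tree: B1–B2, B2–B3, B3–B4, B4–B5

Yes; width 2.

Every vertex of G appears in some bag (union = {1, 2, 3, 4, 5, 6, 7}); every edge is covered by a bag; and for each vertex v the set of bags containing v is connected in the bag tree. The decomposition is therefore valid. The largest bag has 3 vertices, so the width is 2.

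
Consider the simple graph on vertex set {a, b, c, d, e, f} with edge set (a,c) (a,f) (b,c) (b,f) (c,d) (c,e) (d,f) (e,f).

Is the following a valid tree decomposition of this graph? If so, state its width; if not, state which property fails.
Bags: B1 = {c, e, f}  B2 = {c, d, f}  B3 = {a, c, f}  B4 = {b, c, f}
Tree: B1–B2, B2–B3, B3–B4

Yes; width 2.

Checking the three conditions: (i) the bags cover all of {a, b, c, d, e, f}; (ii) for each edge, some bag contains both endpoints; (iii) the bags containing any fixed vertex form a subtree. All hold, so the decomposition is valid with width 3 − 1 = 2.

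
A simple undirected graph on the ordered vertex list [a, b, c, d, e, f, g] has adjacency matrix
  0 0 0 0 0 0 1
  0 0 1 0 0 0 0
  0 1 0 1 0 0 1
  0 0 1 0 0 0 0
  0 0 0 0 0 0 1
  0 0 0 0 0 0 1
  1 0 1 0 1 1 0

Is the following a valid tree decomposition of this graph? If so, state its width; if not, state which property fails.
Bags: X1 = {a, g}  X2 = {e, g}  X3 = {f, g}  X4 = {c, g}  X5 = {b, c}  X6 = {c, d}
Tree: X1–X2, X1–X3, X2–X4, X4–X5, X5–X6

Yes; width 1.

Every vertex of G appears in some bag (union = {a, b, c, d, e, f, g}); every edge is covered by a bag; and for each vertex v the set of bags containing v is connected in the bag tree. The decomposition is therefore valid. The largest bag has 2 vertices, so the width is 1.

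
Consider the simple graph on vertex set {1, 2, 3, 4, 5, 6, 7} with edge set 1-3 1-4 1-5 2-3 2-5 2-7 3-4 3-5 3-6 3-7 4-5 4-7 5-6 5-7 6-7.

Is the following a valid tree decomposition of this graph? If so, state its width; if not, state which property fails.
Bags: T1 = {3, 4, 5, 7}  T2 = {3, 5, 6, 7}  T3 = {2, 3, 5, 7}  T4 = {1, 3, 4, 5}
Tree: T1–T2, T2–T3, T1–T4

Every vertex of G appears in some bag (union = {1, 2, 3, 4, 5, 6, 7}); every edge is covered by a bag; and for each vertex v the set of bags containing v is connected in the bag tree. The decomposition is therefore valid. The largest bag has 4 vertices, so the width is 3.

Yes; width 3.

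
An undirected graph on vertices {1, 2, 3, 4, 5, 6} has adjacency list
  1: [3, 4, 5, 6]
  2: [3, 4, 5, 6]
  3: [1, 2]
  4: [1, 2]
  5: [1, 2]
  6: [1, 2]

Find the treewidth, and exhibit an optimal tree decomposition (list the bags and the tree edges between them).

Treewidth 2.
Bags: B1 = {1, 2, 5}  B2 = {1, 2, 3}  B3 = {1, 2, 6}  B4 = {1, 2, 4}
Tree: B1–B2, B2–B3, B3–B4

Each bag holds 3 vertices, so the decomposition has width 2, which upper-bounds the treewidth. Since 1–5–2–3–1 is a cycle in G, G is not acyclic. Forests are exactly the graphs of treewidth ≤ 1, so tw(G) ≥ 2. Hence tw(G) = 2 exactly.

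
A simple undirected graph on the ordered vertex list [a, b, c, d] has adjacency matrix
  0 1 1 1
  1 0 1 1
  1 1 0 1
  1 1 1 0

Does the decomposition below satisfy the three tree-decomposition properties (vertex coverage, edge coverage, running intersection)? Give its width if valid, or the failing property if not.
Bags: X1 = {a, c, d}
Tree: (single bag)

No — vertex b appears in no bag.

A tree decomposition must satisfy three properties: every vertex lies in some bag; for every edge, both endpoints lie together in some bag; and for every vertex, the bags containing it form a connected subtree. Here vertex b appears in no bag, so the decomposition is invalid.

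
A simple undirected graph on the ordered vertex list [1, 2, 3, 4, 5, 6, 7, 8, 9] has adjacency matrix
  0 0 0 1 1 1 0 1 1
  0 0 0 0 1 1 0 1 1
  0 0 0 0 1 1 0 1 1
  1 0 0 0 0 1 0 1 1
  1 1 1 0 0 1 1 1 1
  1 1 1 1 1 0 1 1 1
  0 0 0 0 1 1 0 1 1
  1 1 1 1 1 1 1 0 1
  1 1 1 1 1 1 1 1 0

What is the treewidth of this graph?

4

A width-4 tree decomposition is:
Bags: B1 = {3, 5, 6, 8, 9}  B2 = {1, 5, 6, 8, 9}  B3 = {1, 4, 6, 8, 9}  B4 = {2, 5, 6, 8, 9}  B5 = {5, 6, 7, 8, 9}
Tree: B1–B2, B2–B3, B1–B4, B4–B5
Each bag holds 5 vertices, so the decomposition has width 4, which upper-bounds the treewidth. For the lower bound, the 5 vertices {1, 4, 6, 8, 9} are pairwise adjacent, and any tree decomposition puts a clique entirely inside one bag — forcing width ≥ 4. Therefore the treewidth is 4.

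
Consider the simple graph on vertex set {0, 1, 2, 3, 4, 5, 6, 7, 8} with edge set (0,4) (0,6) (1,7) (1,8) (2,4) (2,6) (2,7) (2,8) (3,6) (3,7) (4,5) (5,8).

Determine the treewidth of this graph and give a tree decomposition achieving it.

Treewidth 3.
Bags: B1 = {1, 4, 5, 8}  B2 = {1, 2, 4, 8}  B3 = {1, 2, 4, 7}  B4 = {0, 2, 4, 7}  B5 = {0, 2, 6, 7}  B6 = {0, 3, 6, 7}
Tree: B1–B2, B2–B3, B3–B4, B4–B5, B5–B6

Every bag has size at most 4, so the width is 4 − 1 = 3 and tw(G) ≤ 3. For the lower bound: the 4 vertex sets {1,5,8}, {4}, {2}, {0,3,6,7} are disjoint, each induces a connected subgraph, and every pair is joined by at least one edge of G. Contracting each set to a single vertex therefore yields K_{4} as a minor, and since treewidth is minor-monotone, tw(G) ≥ tw(K_{4}) = 3. Hence tw(G) = 3 exactly.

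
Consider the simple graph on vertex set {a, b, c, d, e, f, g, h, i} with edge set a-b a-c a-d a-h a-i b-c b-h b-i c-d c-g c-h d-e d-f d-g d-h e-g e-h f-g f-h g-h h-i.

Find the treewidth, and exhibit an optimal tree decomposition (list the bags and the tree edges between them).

Each bag holds 4 vertices, so the decomposition has width 3, which upper-bounds the treewidth. For the lower bound, the 4 vertices {d, e, g, h} are pairwise adjacent, and any tree decomposition puts a clique entirely inside one bag — forcing width ≥ 3. Hence tw(G) = 3 exactly.

Treewidth 3.
Bags: B1 = {a, c, d, h}  B2 = {c, d, g, h}  B3 = {d, f, g, h}  B4 = {a, b, c, h}  B5 = {d, e, g, h}  B6 = {a, b, h, i}
Tree: B1–B2, B2–B3, B1–B4, B3–B5, B4–B6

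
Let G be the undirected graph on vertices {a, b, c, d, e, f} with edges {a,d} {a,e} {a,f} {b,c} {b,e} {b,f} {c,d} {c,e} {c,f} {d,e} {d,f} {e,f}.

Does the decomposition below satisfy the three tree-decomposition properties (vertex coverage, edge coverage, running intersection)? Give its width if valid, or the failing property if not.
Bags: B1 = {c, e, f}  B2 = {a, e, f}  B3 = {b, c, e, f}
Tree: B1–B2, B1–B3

A tree decomposition must satisfy three properties: every vertex lies in some bag; for every edge, both endpoints lie together in some bag; and for every vertex, the bags containing it form a connected subtree. Here vertex d appears in no bag, so the decomposition is invalid.

No — vertex d appears in no bag.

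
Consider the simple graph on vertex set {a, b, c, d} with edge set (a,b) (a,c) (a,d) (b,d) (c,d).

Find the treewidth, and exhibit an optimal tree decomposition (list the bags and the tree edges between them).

Treewidth 2.
One optimal decomposition is:
Bags: B1 = {a, c, d}  B2 = {a, b, d}
Tree: B1–B2

Each bag holds 3 vertices, so the decomposition has width 2, which upper-bounds the treewidth. On the other hand G contains the 3-clique {a, c, d}. A clique must lie in a single bag of any decomposition, so no decomposition can have width below 2. Combining the bounds, tw(G) = 2.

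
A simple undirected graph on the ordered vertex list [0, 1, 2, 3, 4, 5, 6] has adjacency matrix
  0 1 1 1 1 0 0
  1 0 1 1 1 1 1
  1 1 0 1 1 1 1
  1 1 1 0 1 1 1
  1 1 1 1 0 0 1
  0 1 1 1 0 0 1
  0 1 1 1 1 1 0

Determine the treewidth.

4

A width-4 tree decomposition is:
Bags: B1 = {1, 2, 3, 4, 6}  B2 = {0, 1, 2, 3, 4}  B3 = {1, 2, 3, 5, 6}
Tree: B1–B2, B1–B3
The largest bag has 5 vertices, giving width 4; this decomposition certifies tw(G) ≤ 4. Conversely, {0, 1, 2, 3, 4} is a clique of size 5, and the vertices of any clique must share a bag in every tree decomposition; so some bag has ≥ 5 vertices and tw(G) ≥ 4. Therefore the treewidth is 4.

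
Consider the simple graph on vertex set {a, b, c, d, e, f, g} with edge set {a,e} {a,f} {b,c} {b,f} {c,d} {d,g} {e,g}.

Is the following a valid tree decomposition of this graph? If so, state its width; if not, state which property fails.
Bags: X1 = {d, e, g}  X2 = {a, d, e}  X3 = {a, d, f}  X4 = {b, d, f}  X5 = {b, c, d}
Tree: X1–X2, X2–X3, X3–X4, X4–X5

Yes; width 2.

Checking the three conditions: (i) the bags cover all of {a, b, c, d, e, f, g}; (ii) for each edge, some bag contains both endpoints; (iii) the bags containing any fixed vertex form a subtree. All hold, so the decomposition is valid with width 3 − 1 = 2.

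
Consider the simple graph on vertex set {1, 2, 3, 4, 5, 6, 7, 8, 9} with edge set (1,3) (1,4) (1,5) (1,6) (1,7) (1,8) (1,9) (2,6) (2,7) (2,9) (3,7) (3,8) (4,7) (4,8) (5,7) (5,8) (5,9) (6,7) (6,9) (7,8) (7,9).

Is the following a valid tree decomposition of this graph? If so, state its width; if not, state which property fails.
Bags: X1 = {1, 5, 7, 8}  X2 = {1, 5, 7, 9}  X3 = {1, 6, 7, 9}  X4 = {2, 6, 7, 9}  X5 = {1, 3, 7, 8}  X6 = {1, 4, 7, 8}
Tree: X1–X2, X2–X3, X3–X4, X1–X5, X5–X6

Yes; width 3.

Vertex coverage: the bags together contain {1, 2, 3, 4, 5, 6, 7, 8, 9}, the full vertex set. Edge coverage: each edge of G has both endpoints in at least one bag. Running intersection: for every vertex, the bags containing it form a connected subtree. All three properties hold, so this is a valid tree decomposition of width max|bag| − 1 = 3, and hence tw(G) ≤ 3.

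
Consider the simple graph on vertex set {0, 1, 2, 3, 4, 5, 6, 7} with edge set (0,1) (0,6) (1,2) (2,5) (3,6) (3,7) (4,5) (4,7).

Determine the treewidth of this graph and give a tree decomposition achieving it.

Each bag holds 3 vertices, so the decomposition has width 2, which upper-bounds the treewidth. The edges 0–1–2–5–4–7–3–6–0 form a cycle, so G is not a tree and its treewidth is at least 2. Therefore the treewidth is 2.

Treewidth 2.
One such decomposition:
Bags: B1 = {0, 1, 2}  B2 = {0, 2, 5}  B3 = {0, 4, 5}  B4 = {0, 4, 7}  B5 = {0, 3, 7}  B6 = {0, 3, 6}
Tree: B1–B2, B2–B3, B3–B4, B4–B5, B5–B6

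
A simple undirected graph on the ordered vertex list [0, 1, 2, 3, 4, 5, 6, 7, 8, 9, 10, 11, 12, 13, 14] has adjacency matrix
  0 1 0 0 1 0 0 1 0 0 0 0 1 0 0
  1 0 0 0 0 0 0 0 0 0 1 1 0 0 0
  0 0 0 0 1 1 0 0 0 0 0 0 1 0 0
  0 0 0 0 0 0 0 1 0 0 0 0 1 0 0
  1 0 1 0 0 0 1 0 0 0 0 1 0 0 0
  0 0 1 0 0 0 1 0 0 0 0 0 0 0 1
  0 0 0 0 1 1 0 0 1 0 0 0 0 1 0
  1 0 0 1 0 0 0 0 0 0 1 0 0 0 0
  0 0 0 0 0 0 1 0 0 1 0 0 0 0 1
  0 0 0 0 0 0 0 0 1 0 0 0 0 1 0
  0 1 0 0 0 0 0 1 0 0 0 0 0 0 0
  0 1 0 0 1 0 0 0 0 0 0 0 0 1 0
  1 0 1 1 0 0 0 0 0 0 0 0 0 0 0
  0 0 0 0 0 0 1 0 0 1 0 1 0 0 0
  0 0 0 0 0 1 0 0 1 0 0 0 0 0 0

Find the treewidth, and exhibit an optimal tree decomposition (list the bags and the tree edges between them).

The largest bag has 4 vertices, giving width 3; this decomposition certifies tw(G) ≤ 3. For the lower bound: the 4 vertex sets {8,9,14}, {5}, {6}, {2,4,11,13} are disjoint, each induces a connected subgraph, and every pair is joined by at least one edge of G. Contracting each set to a single vertex therefore yields K_{4} as a minor, and since treewidth is minor-monotone, tw(G) ≥ tw(K_{4}) = 3. Combining the bounds, tw(G) = 3.

Treewidth 3.
Bags: B1 = {5, 8, 9, 14}  B2 = {5, 6, 8, 9}  B3 = {5, 6, 9, 13}  B4 = {2, 5, 6, 13}  B5 = {2, 4, 6, 13}  B6 = {2, 4, 11, 13}  B7 = {2, 4, 11, 12}  B8 = {0, 4, 11, 12}  B9 = {0, 1, 11, 12}  B10 = {0, 1, 3, 12}  B11 = {0, 1, 3, 7}  B12 = {1, 3, 7, 10}
Tree: B1–B2, B2–B3, B3–B4, B4–B5, B5–B6, B6–B7, B7–B8, B8–B9, B9–B10, B10–B11, B11–B12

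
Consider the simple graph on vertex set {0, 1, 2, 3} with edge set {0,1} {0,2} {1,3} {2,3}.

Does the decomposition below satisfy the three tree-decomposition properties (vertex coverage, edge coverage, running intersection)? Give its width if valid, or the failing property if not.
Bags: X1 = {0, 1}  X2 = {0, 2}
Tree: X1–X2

A tree decomposition must satisfy three properties: every vertex lies in some bag; for every edge, both endpoints lie together in some bag; and for every vertex, the bags containing it form a connected subtree. Here vertex 3 appears in no bag, so the decomposition is invalid.

No — vertex 3 appears in no bag.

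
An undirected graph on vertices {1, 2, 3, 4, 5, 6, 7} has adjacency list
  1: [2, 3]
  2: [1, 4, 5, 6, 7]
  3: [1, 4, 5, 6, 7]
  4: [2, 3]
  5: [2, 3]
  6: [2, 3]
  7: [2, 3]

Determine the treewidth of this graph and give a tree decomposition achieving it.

Treewidth 2.
One such decomposition:
Bags: B1 = {1, 2, 3}  B2 = {2, 3, 6}  B3 = {2, 3, 7}  B4 = {2, 3, 4}  B5 = {2, 3, 5}
Tree: B1–B2, B2–B3, B3–B4, B4–B5

Each bag holds 3 vertices, so the decomposition has width 2, which upper-bounds the treewidth. Since 2–1–3–6–2 is a cycle in G, G is not acyclic. Forests are exactly the graphs of treewidth ≤ 1, so tw(G) ≥ 2. Hence tw(G) = 2 exactly.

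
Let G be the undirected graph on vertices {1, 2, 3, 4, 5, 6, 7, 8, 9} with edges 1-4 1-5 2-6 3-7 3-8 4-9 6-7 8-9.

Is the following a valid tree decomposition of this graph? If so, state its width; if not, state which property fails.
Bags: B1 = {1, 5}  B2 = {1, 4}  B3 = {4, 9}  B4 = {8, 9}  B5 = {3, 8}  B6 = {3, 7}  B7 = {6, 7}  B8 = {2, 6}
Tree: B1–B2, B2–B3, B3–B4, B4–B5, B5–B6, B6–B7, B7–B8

Every vertex of G appears in some bag (union = {1, 2, 3, 4, 5, 6, 7, 8, 9}); every edge is covered by a bag; and for each vertex v the set of bags containing v is connected in the bag tree. The decomposition is therefore valid. The largest bag has 2 vertices, so the width is 1.

Yes; width 1.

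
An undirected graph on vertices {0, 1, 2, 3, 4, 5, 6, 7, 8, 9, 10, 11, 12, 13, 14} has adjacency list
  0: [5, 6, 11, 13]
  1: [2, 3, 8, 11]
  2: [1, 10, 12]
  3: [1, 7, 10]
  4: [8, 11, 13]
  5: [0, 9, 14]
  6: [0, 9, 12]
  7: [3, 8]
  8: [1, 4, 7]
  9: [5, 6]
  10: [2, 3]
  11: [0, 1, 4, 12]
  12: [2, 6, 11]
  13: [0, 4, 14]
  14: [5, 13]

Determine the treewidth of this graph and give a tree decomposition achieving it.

Every bag has size at most 4, so the width is 4 − 1 = 3 and tw(G) ≤ 3. For the lower bound: the 4 vertex sets {3,7,10}, {8}, {1}, {2,4,11,12} are disjoint, each induces a connected subgraph, and every pair is joined by at least one edge of G. Contracting each set to a single vertex therefore yields K_{4} as a minor, and since treewidth is minor-monotone, tw(G) ≥ tw(K_{4}) = 3. Combining the bounds, tw(G) = 3.

Treewidth 3.
One optimal decomposition is:
Bags: B1 = {3, 7, 8, 10}  B2 = {1, 3, 8, 10}  B3 = {1, 2, 8, 10}  B4 = {1, 2, 4, 8}  B5 = {1, 2, 4, 11}  B6 = {2, 4, 11, 12}  B7 = {4, 11, 12, 13}  B8 = {0, 11, 12, 13}  B9 = {0, 6, 12, 13}  B10 = {0, 6, 13, 14}  B11 = {0, 5, 6, 14}  B12 = {5, 6, 9, 14}
Tree: B1–B2, B2–B3, B3–B4, B4–B5, B5–B6, B6–B7, B7–B8, B8–B9, B9–B10, B10–B11, B11–B12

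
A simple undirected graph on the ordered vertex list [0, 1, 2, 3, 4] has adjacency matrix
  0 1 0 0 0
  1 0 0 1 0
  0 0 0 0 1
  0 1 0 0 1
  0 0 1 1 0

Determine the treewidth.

1

A width-1 tree decomposition is:
Bags: B1 = {2, 4}  B2 = {3, 4}  B3 = {1, 3}  B4 = {0, 1}
Tree: B1–B2, B2–B3, B3–B4
The largest bag has 2 vertices, giving width 1; this decomposition certifies tw(G) ≤ 1. G has an edge, so its treewidth is at least 1. Therefore the treewidth is 1.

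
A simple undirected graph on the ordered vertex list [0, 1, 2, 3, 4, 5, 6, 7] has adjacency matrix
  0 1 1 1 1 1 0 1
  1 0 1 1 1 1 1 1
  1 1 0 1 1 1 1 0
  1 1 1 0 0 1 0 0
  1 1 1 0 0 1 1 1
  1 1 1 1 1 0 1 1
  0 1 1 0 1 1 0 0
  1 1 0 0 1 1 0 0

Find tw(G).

4

A width-4 tree decomposition is:
Bags: B1 = {1, 2, 4, 5, 6}  B2 = {0, 1, 2, 4, 5}  B3 = {0, 1, 2, 3, 5}  B4 = {0, 1, 4, 5, 7}
Tree: B1–B2, B2–B3, B2–B4
Every bag has size at most 5, so the width is 5 − 1 = 4 and tw(G) ≤ 4. For the lower bound, the 5 vertices {0, 1, 2, 3, 5} are pairwise adjacent, and any tree decomposition puts a clique entirely inside one bag — forcing width ≥ 4. The upper and lower bounds meet at 4, so that is the treewidth.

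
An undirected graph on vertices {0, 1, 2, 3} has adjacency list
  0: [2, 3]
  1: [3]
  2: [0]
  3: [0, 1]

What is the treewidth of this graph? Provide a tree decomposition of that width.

Treewidth 1.
One such decomposition:
Bags: B1 = {0, 2}  B2 = {0, 3}  B3 = {1, 3}
Tree: B1–B2, B2–B3

Each bag holds 2 vertices, so the decomposition has width 1, which upper-bounds the treewidth. Any graph with an edge has treewidth ≥ 1, and G has the edge 2–0. Hence tw(G) = 1 exactly.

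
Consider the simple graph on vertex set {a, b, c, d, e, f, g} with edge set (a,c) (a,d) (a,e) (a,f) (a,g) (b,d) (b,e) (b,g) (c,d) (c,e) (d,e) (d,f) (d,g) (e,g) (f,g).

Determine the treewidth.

A width-3 tree decomposition is:
Bags: B1 = {a, d, f, g}  B2 = {a, d, e, g}  B3 = {b, d, e, g}  B4 = {a, c, d, e}
Tree: B1–B2, B2–B3, B2–B4
The largest bag has 4 vertices, giving width 3; this decomposition certifies tw(G) ≤ 3. Conversely, {a, d, e, g} is a clique of size 4, and the vertices of any clique must share a bag in every tree decomposition; so some bag has ≥ 4 vertices and tw(G) ≥ 3. Hence tw(G) = 3 exactly.

3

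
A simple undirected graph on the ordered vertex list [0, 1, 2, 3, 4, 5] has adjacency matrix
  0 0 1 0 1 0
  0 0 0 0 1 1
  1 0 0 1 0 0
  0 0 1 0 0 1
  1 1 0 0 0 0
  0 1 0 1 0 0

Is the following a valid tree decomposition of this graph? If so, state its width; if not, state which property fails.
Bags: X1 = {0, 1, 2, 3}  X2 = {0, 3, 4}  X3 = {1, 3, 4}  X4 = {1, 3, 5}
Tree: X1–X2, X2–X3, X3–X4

A tree decomposition must satisfy three properties: every vertex lies in some bag; for every edge, both endpoints lie together in some bag; and for every vertex, the bags containing it form a connected subtree. Here bags containing vertex 1 are not connected in the tree, so the decomposition is invalid.

No — bags containing vertex 1 are not connected in the tree.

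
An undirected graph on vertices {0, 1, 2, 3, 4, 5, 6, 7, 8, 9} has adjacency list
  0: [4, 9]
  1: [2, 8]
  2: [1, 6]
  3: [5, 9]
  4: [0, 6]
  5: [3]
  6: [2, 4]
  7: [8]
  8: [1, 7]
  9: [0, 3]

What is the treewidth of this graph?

1

A width-1 tree decomposition is:
Bags: B1 = {3, 5}  B2 = {3, 9}  B3 = {0, 9}  B4 = {0, 4}  B5 = {4, 6}  B6 = {2, 6}  B7 = {1, 2}  B8 = {1, 8}  B9 = {7, 8}
Tree: B1–B2, B2–B3, B3–B4, B4–B5, B5–B6, B6–B7, B7–B8, B8–B9
The largest bag has 2 vertices, giving width 1; this decomposition certifies tw(G) ≤ 1. Any graph with an edge has treewidth ≥ 1, and G has the edge 5–3. Hence tw(G) = 1 exactly.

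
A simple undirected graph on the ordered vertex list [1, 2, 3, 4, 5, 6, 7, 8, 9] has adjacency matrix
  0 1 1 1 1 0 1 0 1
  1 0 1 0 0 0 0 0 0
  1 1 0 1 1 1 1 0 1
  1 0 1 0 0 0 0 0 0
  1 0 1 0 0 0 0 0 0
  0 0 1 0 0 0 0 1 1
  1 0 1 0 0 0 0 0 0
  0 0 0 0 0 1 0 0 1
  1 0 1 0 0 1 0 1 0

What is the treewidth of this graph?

A width-2 tree decomposition is:
Bags: B1 = {3, 6, 9}  B2 = {1, 3, 9}  B3 = {1, 3, 5}  B4 = {6, 8, 9}  B5 = {1, 3, 4}  B6 = {1, 2, 3}  B7 = {1, 3, 7}
Tree: B1–B2, B2–B3, B1–B4, B2–B5, B3–B6, B2–B7
The largest bag has 3 vertices, giving width 2; this decomposition certifies tw(G) ≤ 2. Conversely, {6, 8, 9} is a clique of size 3, and the vertices of any clique must share a bag in every tree decomposition; so some bag has ≥ 3 vertices and tw(G) ≥ 2. The upper and lower bounds meet at 2, so that is the treewidth.

2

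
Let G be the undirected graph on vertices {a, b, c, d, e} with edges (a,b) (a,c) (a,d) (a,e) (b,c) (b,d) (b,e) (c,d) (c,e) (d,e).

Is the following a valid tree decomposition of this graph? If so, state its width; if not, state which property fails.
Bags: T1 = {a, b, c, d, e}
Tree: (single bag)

Vertex coverage: the bags together contain {a, b, c, d, e}, the full vertex set. Edge coverage: each edge of G has both endpoints in at least one bag. Running intersection: for every vertex, the bags containing it form a connected subtree. All three properties hold, so this is a valid tree decomposition of width max|bag| − 1 = 4, and hence tw(G) ≤ 4.

Yes; width 4.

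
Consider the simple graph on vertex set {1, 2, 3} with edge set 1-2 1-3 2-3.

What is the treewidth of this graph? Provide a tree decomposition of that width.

With just one bag of size 3, the width is 3 − 1 = 2, so tw(G) ≤ 2. For the lower bound, the 3 vertices {1, 2, 3} are pairwise adjacent, and any tree decomposition puts a clique entirely inside one bag — forcing width ≥ 2. Combining the bounds, tw(G) = 2.

Treewidth 2.
One such decomposition:
Bags: B1 = {1, 2, 3}
Tree: (single bag)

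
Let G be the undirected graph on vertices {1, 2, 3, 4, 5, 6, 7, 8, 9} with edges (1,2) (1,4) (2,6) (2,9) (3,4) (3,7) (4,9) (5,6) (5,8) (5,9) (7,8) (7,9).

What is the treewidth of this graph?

A width-3 tree decomposition is:
Bags: B1 = {3, 5, 7, 8}  B2 = {3, 5, 7, 9}  B3 = {3, 4, 5, 9}  B4 = {4, 5, 6, 9}  B5 = {2, 4, 6, 9}  B6 = {1, 2, 4, 6}
Tree: B1–B2, B2–B3, B3–B4, B4–B5, B5–B6
Each bag holds 4 vertices, so the decomposition has width 3, which upper-bounds the treewidth. For the lower bound: the 4 vertex sets {3,7,8}, {5}, {9}, {1,2,4,6} are disjoint, each induces a connected subgraph, and every pair is joined by at least one edge of G. Contracting each set to a single vertex therefore yields K_{4} as a minor, and since treewidth is minor-monotone, tw(G) ≥ tw(K_{4}) = 3. Hence tw(G) = 3 exactly.

3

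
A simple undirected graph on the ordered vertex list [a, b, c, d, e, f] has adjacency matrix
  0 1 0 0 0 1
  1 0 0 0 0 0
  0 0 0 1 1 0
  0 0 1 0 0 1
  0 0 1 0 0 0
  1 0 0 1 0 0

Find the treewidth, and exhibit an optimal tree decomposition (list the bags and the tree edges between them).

Every bag has size at most 2, so the width is 2 − 1 = 1 and tw(G) ≤ 1. Since G has at least one edge (e.g. e–c), it is not an edgeless graph, so tw(G) ≥ 1. Hence tw(G) = 1 exactly.

Treewidth 1.
One optimal decomposition is:
Bags: B1 = {c, e}  B2 = {c, d}  B3 = {d, f}  B4 = {a, f}  B5 = {a, b}
Tree: B1–B2, B2–B3, B3–B4, B4–B5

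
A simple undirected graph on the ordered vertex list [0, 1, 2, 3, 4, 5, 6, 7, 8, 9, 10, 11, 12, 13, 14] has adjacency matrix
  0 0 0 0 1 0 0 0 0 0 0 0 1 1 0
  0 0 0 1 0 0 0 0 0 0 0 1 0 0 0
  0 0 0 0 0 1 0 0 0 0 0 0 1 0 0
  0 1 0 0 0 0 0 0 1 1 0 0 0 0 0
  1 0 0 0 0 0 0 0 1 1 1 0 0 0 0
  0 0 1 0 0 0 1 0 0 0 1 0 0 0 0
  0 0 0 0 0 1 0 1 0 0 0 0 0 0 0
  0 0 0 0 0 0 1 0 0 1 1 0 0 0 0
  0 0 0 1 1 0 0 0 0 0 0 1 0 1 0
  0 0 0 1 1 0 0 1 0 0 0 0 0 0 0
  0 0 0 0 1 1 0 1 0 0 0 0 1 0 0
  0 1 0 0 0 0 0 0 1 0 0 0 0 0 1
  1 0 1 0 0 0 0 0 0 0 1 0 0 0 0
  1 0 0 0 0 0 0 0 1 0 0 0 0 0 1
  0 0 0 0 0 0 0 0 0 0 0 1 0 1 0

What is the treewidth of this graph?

3

A width-3 tree decomposition is:
Bags: B1 = {2, 5, 6, 7}  B2 = {2, 5, 7, 10}  B3 = {2, 7, 10, 12}  B4 = {7, 9, 10, 12}  B5 = {4, 9, 10, 12}  B6 = {0, 4, 9, 12}  B7 = {0, 3, 4, 9}  B8 = {0, 3, 4, 8}  B9 = {0, 3, 8, 13}  B10 = {1, 3, 8, 13}  B11 = {1, 8, 11, 13}  B12 = {1, 11, 13, 14}
Tree: B1–B2, B2–B3, B3–B4, B4–B5, B5–B6, B6–B7, B7–B8, B8–B9, B9–B10, B10–B11, B11–B12
Each bag holds 4 vertices, so the decomposition has width 3, which upper-bounds the treewidth. For the lower bound: the 4 vertex sets {2,5,6}, {7}, {10}, {0,4,9,12} are disjoint, each induces a connected subgraph, and every pair is joined by at least one edge of G. Contracting each set to a single vertex therefore yields K_{4} as a minor, and since treewidth is minor-monotone, tw(G) ≥ tw(K_{4}) = 3. Therefore the treewidth is 3.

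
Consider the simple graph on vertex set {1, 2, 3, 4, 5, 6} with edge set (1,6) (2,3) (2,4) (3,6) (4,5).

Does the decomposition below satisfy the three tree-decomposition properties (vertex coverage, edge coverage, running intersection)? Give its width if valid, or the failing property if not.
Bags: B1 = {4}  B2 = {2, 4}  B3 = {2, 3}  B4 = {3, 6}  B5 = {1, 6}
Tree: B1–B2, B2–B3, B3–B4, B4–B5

No — vertex 5 appears in no bag.

A tree decomposition must satisfy three properties: every vertex lies in some bag; for every edge, both endpoints lie together in some bag; and for every vertex, the bags containing it form a connected subtree. Here vertex 5 appears in no bag, so the decomposition is invalid.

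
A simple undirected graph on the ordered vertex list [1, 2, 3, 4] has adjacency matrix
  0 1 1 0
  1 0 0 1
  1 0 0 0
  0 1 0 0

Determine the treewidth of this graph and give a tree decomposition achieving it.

Every bag has size at most 2, so the width is 2 − 1 = 1 and tw(G) ≤ 1. Any graph with an edge has treewidth ≥ 1, and G has the edge 2–1. Combining the bounds, tw(G) = 1.

Treewidth 1.
Bags: B1 = {1, 2}  B2 = {1, 3}  B3 = {2, 4}
Tree: B1–B2, B1–B3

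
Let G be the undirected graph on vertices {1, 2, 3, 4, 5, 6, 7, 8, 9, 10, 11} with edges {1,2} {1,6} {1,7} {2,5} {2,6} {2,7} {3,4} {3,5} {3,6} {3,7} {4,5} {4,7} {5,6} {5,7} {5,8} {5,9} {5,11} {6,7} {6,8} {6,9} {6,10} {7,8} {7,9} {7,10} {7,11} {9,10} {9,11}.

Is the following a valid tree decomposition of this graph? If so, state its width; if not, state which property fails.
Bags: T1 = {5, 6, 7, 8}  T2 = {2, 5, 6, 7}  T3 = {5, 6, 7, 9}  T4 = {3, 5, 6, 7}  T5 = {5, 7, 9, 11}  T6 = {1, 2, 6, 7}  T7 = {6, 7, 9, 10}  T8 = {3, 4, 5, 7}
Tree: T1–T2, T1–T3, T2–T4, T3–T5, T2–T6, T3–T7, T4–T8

Yes; width 3.

Checking the three conditions: (i) the bags cover all of {1, 2, 3, 4, 5, 6, 7, 8, 9, 10, 11}; (ii) for each edge, some bag contains both endpoints; (iii) the bags containing any fixed vertex form a subtree. All hold, so the decomposition is valid with width 4 − 1 = 3.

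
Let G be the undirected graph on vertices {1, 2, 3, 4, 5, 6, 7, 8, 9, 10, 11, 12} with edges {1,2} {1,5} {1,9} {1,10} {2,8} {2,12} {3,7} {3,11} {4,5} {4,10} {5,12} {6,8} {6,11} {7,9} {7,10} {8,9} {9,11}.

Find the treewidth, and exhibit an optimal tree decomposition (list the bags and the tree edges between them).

Treewidth 3.
One optimal decomposition is:
Bags: B1 = {4, 5, 10, 12}  B2 = {1, 5, 10, 12}  B3 = {1, 2, 10, 12}  B4 = {1, 2, 7, 10}  B5 = {1, 2, 7, 9}  B6 = {2, 7, 8, 9}  B7 = {3, 7, 8, 9}  B8 = {3, 8, 9, 11}  B9 = {3, 6, 8, 11}
Tree: B1–B2, B2–B3, B3–B4, B4–B5, B5–B6, B6–B7, B7–B8, B8–B9

Every bag has size at most 4, so the width is 4 − 1 = 3 and tw(G) ≤ 3. For the lower bound: the 4 vertex sets {4,5,12}, {10}, {1}, {2,7,8,9} are disjoint, each induces a connected subgraph, and every pair is joined by at least one edge of G. Contracting each set to a single vertex therefore yields K_{4} as a minor, and since treewidth is minor-monotone, tw(G) ≥ tw(K_{4}) = 3. The upper and lower bounds meet at 3, so that is the treewidth.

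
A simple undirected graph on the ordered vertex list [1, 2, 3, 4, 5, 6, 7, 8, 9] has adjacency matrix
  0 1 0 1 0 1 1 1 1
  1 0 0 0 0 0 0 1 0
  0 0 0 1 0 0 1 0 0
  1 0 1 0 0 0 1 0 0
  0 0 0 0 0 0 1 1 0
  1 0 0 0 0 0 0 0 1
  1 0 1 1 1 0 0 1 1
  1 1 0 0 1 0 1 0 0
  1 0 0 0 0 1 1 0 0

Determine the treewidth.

A width-2 tree decomposition is:
Bags: B1 = {1, 7, 8}  B2 = {1, 4, 7}  B3 = {3, 4, 7}  B4 = {5, 7, 8}  B5 = {1, 7, 9}  B6 = {1, 2, 8}  B7 = {1, 6, 9}
Tree: B1–B2, B2–B3, B1–B4, B1–B5, B1–B6, B5–B7
The largest bag has 3 vertices, giving width 2; this decomposition certifies tw(G) ≤ 2. Conversely, {1, 2, 8} is a clique of size 3, and the vertices of any clique must share a bag in every tree decomposition; so some bag has ≥ 3 vertices and tw(G) ≥ 2. Combining the bounds, tw(G) = 2.

2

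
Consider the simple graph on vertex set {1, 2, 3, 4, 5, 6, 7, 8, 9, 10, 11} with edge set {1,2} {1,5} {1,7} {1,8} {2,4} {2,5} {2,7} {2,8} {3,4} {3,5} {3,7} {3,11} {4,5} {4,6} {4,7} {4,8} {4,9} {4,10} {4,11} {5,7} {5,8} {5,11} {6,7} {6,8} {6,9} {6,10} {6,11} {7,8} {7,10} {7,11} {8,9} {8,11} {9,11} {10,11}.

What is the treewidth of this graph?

4

A width-4 tree decomposition is:
Bags: B1 = {4, 5, 7, 8, 11}  B2 = {4, 6, 7, 8, 11}  B3 = {4, 6, 7, 10, 11}  B4 = {2, 4, 5, 7, 8}  B5 = {3, 4, 5, 7, 11}  B6 = {1, 2, 5, 7, 8}  B7 = {4, 6, 8, 9, 11}
Tree: B1–B2, B2–B3, B1–B4, B1–B5, B4–B6, B2–B7
Every bag has size at most 5, so the width is 5 − 1 = 4 and tw(G) ≤ 4. For the lower bound, the 5 vertices {1, 2, 5, 7, 8} are pairwise adjacent, and any tree decomposition puts a clique entirely inside one bag — forcing width ≥ 4. Hence tw(G) = 4 exactly.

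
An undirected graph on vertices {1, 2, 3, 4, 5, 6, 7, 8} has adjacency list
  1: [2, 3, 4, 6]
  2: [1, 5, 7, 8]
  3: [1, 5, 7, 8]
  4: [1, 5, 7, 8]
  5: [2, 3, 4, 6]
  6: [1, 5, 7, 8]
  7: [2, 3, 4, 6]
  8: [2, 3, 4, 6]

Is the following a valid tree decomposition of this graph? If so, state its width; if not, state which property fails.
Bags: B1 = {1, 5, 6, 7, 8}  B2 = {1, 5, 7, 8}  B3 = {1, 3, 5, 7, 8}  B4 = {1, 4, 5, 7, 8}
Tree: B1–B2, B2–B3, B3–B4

No — vertex 2 appears in no bag.

A tree decomposition must satisfy three properties: every vertex lies in some bag; for every edge, both endpoints lie together in some bag; and for every vertex, the bags containing it form a connected subtree. Here vertex 2 appears in no bag, so the decomposition is invalid.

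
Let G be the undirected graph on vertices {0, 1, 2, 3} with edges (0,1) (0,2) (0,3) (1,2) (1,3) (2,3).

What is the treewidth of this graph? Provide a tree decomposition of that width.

Treewidth 3.
Bags: B1 = {0, 1, 2, 3}
Tree: (single bag)

With just one bag of size 4, the width is 4 − 1 = 3, so tw(G) ≤ 3. Conversely, {0, 1, 2, 3} is a clique of size 4, and the vertices of any clique must share a bag in every tree decomposition; so some bag has ≥ 4 vertices and tw(G) ≥ 3. The upper and lower bounds meet at 3, so that is the treewidth.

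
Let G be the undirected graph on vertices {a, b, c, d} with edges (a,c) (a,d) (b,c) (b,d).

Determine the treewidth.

2

A width-2 tree decomposition is:
Bags: B1 = {b, c, d}  B2 = {a, c, d}
Tree: B1–B2
Each bag holds 3 vertices, so the decomposition has width 2, which upper-bounds the treewidth. For the lower bound, G contains the cycle d–b–c–a–d, so G is not a forest; only forests have treewidth ≤ 1, hence tw(G) ≥ 2. The upper and lower bounds meet at 2, so that is the treewidth.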